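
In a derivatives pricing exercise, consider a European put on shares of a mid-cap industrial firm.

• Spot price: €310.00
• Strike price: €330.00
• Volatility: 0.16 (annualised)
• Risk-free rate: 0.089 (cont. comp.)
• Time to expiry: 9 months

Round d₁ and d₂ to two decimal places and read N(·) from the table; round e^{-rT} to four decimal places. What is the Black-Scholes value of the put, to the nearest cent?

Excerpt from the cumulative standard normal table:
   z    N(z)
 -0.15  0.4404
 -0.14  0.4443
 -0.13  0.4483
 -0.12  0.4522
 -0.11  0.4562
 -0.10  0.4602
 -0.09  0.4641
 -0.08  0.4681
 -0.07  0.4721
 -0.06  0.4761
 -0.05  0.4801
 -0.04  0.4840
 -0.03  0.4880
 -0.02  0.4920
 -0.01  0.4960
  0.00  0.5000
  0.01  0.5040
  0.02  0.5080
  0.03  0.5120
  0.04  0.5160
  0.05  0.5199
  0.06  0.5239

€16.62

T = 0.75;  σ√T = 0.1386
d₁ = [ln(310/330) + (0.089 + 0.16²/2)·0.75] / 0.1386 = [-0.0625 + 0.0764] / 0.1386 = 0.0998 → 0.10
d₂ = d₁ − σ√T = 0.0998 − 0.1386 = -0.0388 → -0.04
exp(−rT) = exp(−0.089·0.75) = 0.9354
N(−d₂) = N(0.04) = 0.5160;  N(−d₁) = N(-0.10) = 0.4602
P = 330·0.9354·0.5160 − 310·0.4602 = 159.2799 − 142.6620 = 16.6179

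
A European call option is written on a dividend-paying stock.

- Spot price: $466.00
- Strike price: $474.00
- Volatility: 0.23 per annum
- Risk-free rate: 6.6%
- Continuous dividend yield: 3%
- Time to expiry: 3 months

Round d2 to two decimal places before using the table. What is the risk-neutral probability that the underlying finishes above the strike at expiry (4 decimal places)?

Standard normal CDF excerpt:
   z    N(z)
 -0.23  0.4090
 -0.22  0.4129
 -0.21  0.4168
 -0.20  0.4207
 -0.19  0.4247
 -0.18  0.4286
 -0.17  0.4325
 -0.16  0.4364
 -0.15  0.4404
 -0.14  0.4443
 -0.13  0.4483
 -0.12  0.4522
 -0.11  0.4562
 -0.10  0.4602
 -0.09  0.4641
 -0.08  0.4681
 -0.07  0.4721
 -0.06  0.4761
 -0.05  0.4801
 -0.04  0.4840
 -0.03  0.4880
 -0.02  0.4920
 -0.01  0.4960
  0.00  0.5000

σ√T = 0.23·√0.25 = 0.1150
d₁ = [ln(466/474) + (0.066 − 0.03 + 0.23²/2)·0.25] / 0.1150 = [-0.0170 + 0.0156] / 0.1150 = -0.0123 which rounds to -0.01
d₂ = d₁ − σ√T = -0.0123 − 0.1150 = -0.1273 which rounds to -0.13
Pr(exercise) under Q = N(d₂) = 0.4483

0.4483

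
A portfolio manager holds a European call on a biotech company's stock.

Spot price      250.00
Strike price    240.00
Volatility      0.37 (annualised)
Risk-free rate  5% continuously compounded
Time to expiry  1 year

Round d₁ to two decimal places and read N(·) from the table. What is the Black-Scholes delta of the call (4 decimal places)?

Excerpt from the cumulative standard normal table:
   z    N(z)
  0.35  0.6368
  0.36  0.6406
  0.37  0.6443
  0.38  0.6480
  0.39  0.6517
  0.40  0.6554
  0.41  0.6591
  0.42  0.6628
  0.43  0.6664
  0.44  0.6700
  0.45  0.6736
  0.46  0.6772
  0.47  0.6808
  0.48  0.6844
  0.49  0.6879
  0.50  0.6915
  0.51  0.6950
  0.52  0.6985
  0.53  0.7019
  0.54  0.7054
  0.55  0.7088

0.6664

σ√T = 0.37 × 1.0000 = 0.3700
d₁ = [ln(250/240) + (0.05 + 0.37²/2)·1] / 0.3700 = [0.0408 + 0.1184] / 0.3700 = 0.4305 → 0.43
N(d₁) = N(0.43) = 0.6664
Δ_call = N(d₁) = 0.6664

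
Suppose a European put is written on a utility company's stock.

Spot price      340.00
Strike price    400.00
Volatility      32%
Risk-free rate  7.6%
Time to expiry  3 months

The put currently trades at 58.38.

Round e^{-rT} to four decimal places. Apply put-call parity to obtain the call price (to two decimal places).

e^(−rT) = e^(−0.076·0.25) = 0.9812
Put-call parity: C − P = S − K·e^(−rT) = 340 − 400·0.9812 = 340 − 392.4800 = -52.4800
C = P + (C − P) = 58.38 + (-52.4800) = 5.9000

5.90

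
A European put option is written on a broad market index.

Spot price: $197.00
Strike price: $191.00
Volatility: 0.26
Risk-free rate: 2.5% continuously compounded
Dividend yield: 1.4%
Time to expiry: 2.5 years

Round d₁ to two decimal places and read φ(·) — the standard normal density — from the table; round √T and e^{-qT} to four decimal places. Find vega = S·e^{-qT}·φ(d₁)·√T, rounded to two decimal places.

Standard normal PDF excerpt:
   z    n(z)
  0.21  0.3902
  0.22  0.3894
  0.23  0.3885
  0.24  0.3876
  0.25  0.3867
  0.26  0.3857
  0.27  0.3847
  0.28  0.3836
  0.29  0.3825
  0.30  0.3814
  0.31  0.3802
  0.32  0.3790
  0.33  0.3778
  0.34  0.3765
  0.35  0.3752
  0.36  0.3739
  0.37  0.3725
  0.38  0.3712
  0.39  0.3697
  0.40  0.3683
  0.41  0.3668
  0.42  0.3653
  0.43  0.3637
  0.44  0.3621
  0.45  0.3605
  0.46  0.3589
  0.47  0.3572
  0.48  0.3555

T = 2.5;  σ√T = 0.4111
d₁ = [ln(197/191) + (0.025 − 0.014 + ½·0.26²)·2.5] / (σ√T) = (0.0309 + 0.1120) / 0.4111 = 0.3477 ≈ 0.35
√T = √2.5 = 1.5811
φ(d₁) = φ(0.35) = 0.3752
e^(−qT) = e^(−0.014·2.5) = 0.9656
vega = S·e^(−qT)·φ(d₁)·√T = 197·0.9656·0.3752·1.5811 = 112.8459

112.85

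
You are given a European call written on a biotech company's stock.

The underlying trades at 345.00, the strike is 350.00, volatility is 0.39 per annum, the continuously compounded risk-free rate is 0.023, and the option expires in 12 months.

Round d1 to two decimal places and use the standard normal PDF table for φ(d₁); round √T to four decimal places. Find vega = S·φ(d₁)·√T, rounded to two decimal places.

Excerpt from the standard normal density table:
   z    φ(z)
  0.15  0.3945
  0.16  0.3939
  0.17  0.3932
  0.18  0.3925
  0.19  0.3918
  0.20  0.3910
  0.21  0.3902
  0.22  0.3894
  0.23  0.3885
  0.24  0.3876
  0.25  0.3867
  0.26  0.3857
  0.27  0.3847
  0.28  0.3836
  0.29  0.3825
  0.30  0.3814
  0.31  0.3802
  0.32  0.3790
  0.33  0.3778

134.34

σ√T = 0.39 × 1.0000 = 0.3900
ln(S/K) + (r + σ²/2)T = ln(345/350) + (0.023 + 0.39²/2)·1 = -0.0144 + 0.0990 = 0.0847
d₁ = 0.0847 / 0.3900 = 0.2171 ≈ 0.22
√T = √1 = 1.0000
φ(d₁) = φ(0.22) = 0.3894
vega = S·φ(d₁)·√T = 345·0.3894·1.0000 = 134.3430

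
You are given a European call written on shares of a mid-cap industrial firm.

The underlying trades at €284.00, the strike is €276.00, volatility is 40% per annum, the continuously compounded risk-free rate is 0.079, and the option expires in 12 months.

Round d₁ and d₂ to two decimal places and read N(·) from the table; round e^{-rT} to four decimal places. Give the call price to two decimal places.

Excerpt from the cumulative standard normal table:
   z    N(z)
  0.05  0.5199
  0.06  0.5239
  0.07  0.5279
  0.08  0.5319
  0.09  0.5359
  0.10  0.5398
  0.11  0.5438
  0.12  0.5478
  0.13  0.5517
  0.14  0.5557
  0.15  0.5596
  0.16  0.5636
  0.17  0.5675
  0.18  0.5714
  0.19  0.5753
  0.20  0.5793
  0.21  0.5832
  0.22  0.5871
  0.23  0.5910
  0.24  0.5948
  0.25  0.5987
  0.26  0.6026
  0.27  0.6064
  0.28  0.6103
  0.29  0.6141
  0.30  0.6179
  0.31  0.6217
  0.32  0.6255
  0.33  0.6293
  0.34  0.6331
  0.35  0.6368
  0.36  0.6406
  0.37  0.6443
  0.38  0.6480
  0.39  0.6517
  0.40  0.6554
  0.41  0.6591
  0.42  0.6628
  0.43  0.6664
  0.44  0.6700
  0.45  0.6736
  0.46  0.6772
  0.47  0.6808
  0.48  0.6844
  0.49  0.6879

€58.72

σ√T = 0.4 × 1.0000 = 0.4000
d₁ = [ln(284/276) + (0.079 + 0.4²/2)·1] / 0.4000 = [0.0286 + 0.1590] / 0.4000 = 0.4689 ≈ 0.47
d₂ = d₁ − σ√T = 0.4689 − 0.4000 = 0.0689 ≈ 0.07
exp(−rT) = exp(−0.079·1) = 0.9240
N(d₁) = N(0.47) = 0.6808;  N(d₂) = N(0.07) = 0.5279
C = 284·0.6808 − 276·0.9240·0.5279 = 193.3472 − 134.6272 = 58.7200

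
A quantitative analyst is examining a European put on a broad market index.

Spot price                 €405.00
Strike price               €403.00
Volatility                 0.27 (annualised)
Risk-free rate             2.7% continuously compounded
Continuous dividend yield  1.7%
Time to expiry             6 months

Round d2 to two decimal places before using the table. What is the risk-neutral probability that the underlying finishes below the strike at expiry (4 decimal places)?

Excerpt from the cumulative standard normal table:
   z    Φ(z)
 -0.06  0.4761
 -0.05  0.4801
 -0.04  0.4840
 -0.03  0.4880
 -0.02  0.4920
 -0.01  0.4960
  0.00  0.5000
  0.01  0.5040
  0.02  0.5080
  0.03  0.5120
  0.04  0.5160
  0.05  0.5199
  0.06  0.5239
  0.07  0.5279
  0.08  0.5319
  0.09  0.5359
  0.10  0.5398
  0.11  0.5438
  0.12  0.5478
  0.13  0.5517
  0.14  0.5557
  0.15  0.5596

0.5160

σ√T = 0.27·√0.5 = 0.1909
d₁ = [ln(405/403) + (0.027 − 0.017 + 0.27²/2)·0.5] / 0.1909 = [0.0050 + 0.0232] / 0.1909 = 0.1476 which rounds to 0.15
d₂ = d₁ − σ√T = 0.1476 − 0.1909 = -0.0433 which rounds to -0.04
Risk-neutral Pr[S_T < K] = N(−d₂) = N(0.04) = 0.5160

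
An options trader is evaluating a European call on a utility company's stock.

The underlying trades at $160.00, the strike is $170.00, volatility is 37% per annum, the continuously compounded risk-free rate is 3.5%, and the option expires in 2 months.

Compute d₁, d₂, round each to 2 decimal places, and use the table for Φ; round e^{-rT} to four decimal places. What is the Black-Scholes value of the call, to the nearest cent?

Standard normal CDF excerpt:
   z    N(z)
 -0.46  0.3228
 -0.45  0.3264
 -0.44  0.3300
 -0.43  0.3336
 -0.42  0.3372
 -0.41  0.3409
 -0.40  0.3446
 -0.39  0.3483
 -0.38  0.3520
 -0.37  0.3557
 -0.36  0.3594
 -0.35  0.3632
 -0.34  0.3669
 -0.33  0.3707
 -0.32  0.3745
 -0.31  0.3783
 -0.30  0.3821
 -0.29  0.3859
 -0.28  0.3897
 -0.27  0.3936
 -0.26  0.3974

$5.97

σ√T = 0.37 × 0.4082 = 0.1511
d₁ = [ln(160/170) + (0.035 + 0.37²/2)·0.1667] / 0.1511 = [-0.0606 + 0.0172] / 0.1511 = -0.2872 ≈ -0.29
d₂ = d₁ − σ√T = -0.2872 − 0.1511 = -0.4383 ≈ -0.44
exp(−rT) = exp(−0.035·0.1667) = 0.9942
N(d₁) = N(-0.29) = 0.3859;  N(d₂) = N(-0.44) = 0.3300
C = 160·0.3859 − 170·0.9942·0.3300 = 61.7440 − 55.7746 = 5.9694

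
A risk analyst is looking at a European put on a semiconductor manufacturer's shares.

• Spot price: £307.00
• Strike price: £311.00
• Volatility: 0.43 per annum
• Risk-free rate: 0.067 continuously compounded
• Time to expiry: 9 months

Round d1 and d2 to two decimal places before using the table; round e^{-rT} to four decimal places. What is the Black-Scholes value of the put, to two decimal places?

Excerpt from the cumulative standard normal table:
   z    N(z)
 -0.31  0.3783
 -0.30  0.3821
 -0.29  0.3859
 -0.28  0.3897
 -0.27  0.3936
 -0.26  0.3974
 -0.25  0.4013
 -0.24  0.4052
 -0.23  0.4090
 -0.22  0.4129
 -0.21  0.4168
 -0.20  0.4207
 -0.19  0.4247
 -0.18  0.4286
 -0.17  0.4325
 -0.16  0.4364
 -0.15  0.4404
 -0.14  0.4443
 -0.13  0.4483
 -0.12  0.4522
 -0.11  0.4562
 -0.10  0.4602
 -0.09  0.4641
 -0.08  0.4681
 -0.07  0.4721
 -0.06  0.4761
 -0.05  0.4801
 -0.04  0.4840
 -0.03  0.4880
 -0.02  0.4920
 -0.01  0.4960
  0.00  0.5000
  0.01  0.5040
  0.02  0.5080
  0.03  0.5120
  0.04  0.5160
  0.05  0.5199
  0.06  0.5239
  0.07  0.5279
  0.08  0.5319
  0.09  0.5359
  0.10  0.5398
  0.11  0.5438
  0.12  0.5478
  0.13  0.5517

σ√T = 0.43·√0.75 = 0.3724
d₁ = [ln(307/311) + (0.067 + 0.43²/2)·0.75] / 0.3724 = [-0.0129 + 0.1196] / 0.3724 = 0.2864 ≈ 0.29
d₂ = d₁ − σ√T = 0.2864 − 0.3724 = -0.0860 ≈ -0.09
e^(−rT) = e^(−0.067·0.75) = 0.9510
N(−d₂) = N(0.09) = 0.5359;  N(−d₁) = N(-0.29) = 0.3859
P = 311·0.9510·0.5359 − 307·0.3859 = 158.4983 − 118.4713 = 40.0270

£40.03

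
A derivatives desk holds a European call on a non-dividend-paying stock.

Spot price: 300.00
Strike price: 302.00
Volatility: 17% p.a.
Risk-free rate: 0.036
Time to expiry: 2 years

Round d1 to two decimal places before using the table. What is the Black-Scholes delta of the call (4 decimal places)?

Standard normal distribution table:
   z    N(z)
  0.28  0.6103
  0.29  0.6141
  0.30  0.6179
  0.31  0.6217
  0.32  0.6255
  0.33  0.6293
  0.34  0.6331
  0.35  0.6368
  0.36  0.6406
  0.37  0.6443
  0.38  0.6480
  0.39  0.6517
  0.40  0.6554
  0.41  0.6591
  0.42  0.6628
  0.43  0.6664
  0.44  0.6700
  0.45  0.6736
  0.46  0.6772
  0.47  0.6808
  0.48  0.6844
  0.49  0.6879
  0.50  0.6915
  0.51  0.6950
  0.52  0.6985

σ√T = 0.17 × 1.4142 = 0.2404
ln(S/K) + (r + σ²/2)T = ln(300/302) + (0.036 + 0.17²/2)·2 = -0.0066 + 0.1009 = 0.0943
d₁ = 0.0943 / 0.2404 = 0.3921 ⇒ 0.39
N(d₁) = N(0.39) = 0.6517
Δ_call = N(d₁) = 0.6517

0.6517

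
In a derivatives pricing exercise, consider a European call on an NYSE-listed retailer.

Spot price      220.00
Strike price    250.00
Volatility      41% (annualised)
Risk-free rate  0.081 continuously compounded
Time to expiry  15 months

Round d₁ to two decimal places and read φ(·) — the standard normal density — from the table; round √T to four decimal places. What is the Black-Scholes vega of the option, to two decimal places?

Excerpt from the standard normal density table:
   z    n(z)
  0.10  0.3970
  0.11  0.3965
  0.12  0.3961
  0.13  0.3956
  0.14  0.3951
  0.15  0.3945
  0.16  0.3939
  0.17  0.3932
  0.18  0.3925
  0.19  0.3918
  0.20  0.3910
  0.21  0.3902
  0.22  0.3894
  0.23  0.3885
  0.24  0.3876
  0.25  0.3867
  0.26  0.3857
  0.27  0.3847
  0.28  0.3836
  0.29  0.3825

96.71

σ√T = 0.41 × 1.1180 = 0.4584
d₁ = [ln(220/250) + (0.081 + 0.41²/2)·1.25] / 0.4584 = [-0.1278 + 0.2063] / 0.4584 = 0.1712 which rounds to 0.17
√T = √1.25 = 1.1180
φ(d₁) = φ(0.17) = 0.3932
vega = S·φ(d₁)·√T = 220·0.3932·1.1180 = 96.7115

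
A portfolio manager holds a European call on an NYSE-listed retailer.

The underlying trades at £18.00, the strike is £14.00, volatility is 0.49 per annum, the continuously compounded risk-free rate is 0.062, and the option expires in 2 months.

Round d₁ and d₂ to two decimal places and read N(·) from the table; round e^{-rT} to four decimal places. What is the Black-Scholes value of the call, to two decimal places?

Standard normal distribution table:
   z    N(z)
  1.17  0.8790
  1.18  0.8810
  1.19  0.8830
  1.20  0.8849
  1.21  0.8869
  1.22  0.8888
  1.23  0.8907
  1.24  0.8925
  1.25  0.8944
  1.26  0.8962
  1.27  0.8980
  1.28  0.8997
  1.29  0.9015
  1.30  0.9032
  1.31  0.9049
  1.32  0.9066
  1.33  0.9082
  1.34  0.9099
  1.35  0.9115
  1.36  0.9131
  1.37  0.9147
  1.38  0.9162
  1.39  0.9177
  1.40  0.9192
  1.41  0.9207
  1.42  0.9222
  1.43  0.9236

£4.28

σ√T = 0.49·√0.1667 = 0.2000
d₁ = [ln(18/14) + (0.062 + 0.49²/2)·0.1667] / 0.2000 = [0.2513 + 0.0303] / 0.2000 = 1.4080 ⇒ 1.41
d₂ = d₁ − σ√T = 1.4080 − 0.2000 = 1.2079 ⇒ 1.21
exp(−rT) = exp(−0.062·0.1667) = 0.9897
N(d₁) = N(1.41) = 0.9207;  N(d₂) = N(1.21) = 0.8869
C = 18·0.9207 − 14·0.9897·0.8869 = 16.5726 − 12.2887 = 4.2839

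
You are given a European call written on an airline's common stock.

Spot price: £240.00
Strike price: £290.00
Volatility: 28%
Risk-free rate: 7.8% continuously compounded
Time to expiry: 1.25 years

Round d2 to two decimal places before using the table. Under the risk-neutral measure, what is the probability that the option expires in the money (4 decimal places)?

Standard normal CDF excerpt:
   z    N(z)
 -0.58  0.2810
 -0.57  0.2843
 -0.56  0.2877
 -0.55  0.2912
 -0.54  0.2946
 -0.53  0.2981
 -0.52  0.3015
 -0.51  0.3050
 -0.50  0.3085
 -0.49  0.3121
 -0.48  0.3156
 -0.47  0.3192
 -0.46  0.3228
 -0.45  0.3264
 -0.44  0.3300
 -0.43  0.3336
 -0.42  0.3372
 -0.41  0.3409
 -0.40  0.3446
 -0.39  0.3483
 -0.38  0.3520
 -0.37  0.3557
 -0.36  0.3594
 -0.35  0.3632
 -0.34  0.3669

σ√T = 0.28·√1.25 = 0.3130
d₁ = [ln(240/290) + (0.078 + 0.28²/2)·1.25] / 0.3130 = [-0.1892 + 0.1465] / 0.3130 = -0.1365 ⇒ -0.14
d₂ = d₁ − σ√T = -0.1365 − 0.3130 = -0.4496 ⇒ -0.45
Risk-neutral Pr[S_T > K] = N(d₂) = N(-0.45) = 0.3264

0.3264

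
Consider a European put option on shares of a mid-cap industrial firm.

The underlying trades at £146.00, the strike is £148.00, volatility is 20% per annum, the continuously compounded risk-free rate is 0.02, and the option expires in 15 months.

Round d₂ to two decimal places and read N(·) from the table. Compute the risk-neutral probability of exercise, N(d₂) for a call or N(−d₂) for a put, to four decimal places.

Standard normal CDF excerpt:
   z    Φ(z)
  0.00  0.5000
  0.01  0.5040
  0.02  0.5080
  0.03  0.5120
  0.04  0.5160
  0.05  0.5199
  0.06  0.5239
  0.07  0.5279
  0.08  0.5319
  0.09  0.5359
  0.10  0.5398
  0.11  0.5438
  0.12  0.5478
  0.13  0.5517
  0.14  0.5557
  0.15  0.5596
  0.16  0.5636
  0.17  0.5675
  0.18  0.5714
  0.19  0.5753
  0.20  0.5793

T = 1.25;  σ√T = 0.2236
d₁ = [ln(146/148) + (0.02 + ½·0.2²)·1.25] / (σ√T) = (-0.0136 + 0.0500) / 0.2236 = 0.1628 ⇒ 0.16
d₂ = 0.1628 − 0.2236 = -0.0608 ⇒ -0.06
Risk-neutral Pr[S_T < K] = N(−d₂) = N(0.06) = 0.5239

0.5239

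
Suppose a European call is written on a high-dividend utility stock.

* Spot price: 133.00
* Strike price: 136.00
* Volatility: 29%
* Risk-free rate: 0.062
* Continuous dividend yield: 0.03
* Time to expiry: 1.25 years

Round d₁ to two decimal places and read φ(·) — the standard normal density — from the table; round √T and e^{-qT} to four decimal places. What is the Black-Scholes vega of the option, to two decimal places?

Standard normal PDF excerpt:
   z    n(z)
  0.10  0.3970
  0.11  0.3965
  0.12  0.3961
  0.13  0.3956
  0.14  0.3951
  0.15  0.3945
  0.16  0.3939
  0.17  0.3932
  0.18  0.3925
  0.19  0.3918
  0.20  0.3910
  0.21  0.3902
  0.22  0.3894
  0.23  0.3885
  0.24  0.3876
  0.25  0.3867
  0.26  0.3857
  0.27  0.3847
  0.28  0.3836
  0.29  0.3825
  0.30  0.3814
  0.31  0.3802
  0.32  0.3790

σ√T = 0.29·√1.25 = 0.3242
d₁ = [ln(133/136) + (0.062 − 0.03 + 0.29²/2)·1.25] / 0.3242 = [-0.0223 + 0.0926] / 0.3242 = 0.2167 → 0.22
√T = √1.25 = 1.1180
φ(d₁) = φ(0.22) = 0.3894
e^(−qT) = e^(−0.03·1.25) = 0.9632
vega = S·e^(−qT)·φ(d₁)·√T = 133·0.9632·0.3894·1.1180 = 55.7707

55.77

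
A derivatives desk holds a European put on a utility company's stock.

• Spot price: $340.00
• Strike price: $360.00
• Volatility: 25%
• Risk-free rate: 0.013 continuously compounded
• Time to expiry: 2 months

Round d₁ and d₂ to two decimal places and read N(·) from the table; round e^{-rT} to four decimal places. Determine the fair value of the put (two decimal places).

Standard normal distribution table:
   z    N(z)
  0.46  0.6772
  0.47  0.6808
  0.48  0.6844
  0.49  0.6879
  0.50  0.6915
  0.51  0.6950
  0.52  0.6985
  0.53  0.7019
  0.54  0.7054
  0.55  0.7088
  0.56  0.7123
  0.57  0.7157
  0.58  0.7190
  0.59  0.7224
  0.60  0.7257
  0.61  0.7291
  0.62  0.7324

σ√T = 0.25·√0.1667 = 0.1021
d₁ = [ln(340/360) + (0.013 + 0.25²/2)·0.1667] / 0.1021 = [-0.0572 + 0.0074] / 0.1021 = -0.4878 ⇒ -0.49
d₂ = d₁ − σ√T = -0.4878 − 0.1021 = -0.5898 ⇒ -0.59
exp(−rT) = exp(−0.013·0.1667) = 0.9978
N(−d₂) = N(0.59) = 0.7224;  N(−d₁) = N(0.49) = 0.6879
P = 360·0.9978·0.7224 − 340·0.6879 = 259.4919 − 233.8860 = 25.6059

$25.61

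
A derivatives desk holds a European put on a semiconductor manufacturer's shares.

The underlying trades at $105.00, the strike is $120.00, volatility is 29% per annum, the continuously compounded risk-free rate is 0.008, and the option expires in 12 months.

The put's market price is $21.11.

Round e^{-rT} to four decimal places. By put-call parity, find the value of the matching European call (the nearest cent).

$7.07

e^(−rT) = e^(−0.008·1) = 0.9920
Put-call parity: C − P = S − K·e^(−rT) = 105 − 120·0.9920 = 105 − 119.0400 = -14.0400
C = P + (C − P) = 21.11 + (-14.0400) = 7.0700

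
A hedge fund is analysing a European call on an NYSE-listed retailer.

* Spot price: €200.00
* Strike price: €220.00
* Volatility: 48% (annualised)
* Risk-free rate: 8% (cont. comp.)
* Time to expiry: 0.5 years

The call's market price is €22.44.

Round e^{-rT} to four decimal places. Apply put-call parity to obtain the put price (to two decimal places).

exp(−rT) = exp(−0.08·0.5) = 0.9608
Put-call parity: C − P = S − K·e^(−rT) = 200 − 220·0.9608 = 200 − 211.3760 = -11.3760
P = C − (C − P) = 22.44 − (-11.3760) = 33.8160

€33.82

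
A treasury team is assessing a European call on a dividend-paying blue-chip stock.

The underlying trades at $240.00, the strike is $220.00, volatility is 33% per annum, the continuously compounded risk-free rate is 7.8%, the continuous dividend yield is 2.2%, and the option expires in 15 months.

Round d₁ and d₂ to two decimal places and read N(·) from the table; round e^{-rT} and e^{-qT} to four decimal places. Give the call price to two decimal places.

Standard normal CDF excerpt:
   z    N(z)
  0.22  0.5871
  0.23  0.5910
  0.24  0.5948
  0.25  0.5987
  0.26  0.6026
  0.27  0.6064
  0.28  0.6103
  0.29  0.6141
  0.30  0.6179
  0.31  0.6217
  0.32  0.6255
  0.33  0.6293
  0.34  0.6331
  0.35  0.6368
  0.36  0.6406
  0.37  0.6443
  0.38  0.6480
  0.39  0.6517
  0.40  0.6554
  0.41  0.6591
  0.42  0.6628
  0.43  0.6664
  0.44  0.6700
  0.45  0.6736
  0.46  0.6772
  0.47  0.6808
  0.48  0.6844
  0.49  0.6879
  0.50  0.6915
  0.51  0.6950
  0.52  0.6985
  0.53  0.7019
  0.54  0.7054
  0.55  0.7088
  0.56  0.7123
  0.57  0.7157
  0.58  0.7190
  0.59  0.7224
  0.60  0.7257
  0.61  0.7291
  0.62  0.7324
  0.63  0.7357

σ√T = 0.33 × 1.1180 = 0.3690
d₁ = [ln(240/220) + (0.078 − 0.022 + 0.33²/2)·1.25] / 0.3690 = [0.0870 + 0.1381] / 0.3690 = 0.6100 which rounds to 0.61
d₂ = d₁ − σ√T = 0.6100 − 0.3690 = 0.2411 which rounds to 0.24
e^(−qT) = e^(−0.022·1.25) = 0.9729;  e^(−rT) = e^(−0.078·1.25) = 0.9071
C = 240·0.9729·N(0.61) − 220·0.9071·N(0.24) = 240·0.9729·0.7291 − 220·0.9071·0.5948 = 170.2419 − 118.6995 = 51.5425

$51.54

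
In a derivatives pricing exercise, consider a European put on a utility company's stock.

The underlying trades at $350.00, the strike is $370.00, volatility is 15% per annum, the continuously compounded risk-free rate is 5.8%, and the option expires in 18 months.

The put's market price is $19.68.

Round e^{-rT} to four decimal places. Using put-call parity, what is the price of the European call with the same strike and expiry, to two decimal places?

exp(−rT) = exp(−0.058·1.5) = 0.9167
Put-call parity: C − P = S − K·e^(−rT) = 350 − 370·0.9167 = 350 − 339.1790 = 10.8210
C = P + (C − P) = 19.68 + (10.8210) = 30.5010

$30.50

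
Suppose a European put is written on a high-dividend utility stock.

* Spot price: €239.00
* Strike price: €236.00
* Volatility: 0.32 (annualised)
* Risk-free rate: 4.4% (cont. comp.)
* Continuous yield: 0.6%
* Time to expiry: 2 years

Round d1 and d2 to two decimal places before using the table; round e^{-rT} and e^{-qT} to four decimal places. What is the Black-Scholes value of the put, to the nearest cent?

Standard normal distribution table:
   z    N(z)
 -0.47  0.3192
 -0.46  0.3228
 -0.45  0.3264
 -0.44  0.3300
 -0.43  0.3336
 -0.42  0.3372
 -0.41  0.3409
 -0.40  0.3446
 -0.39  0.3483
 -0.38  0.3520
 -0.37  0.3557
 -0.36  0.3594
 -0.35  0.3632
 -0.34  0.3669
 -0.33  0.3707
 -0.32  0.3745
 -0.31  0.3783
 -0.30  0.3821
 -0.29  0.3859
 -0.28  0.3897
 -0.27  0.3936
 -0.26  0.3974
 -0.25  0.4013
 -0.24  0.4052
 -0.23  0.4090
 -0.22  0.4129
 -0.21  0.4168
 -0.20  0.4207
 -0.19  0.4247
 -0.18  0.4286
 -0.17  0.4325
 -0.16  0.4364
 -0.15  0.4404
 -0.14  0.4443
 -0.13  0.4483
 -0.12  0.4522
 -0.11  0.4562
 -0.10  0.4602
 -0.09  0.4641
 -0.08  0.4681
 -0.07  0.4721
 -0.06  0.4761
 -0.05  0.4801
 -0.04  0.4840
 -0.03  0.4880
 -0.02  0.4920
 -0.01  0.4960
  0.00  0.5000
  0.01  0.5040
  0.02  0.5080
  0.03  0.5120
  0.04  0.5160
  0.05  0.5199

σ√T = 0.32·√2 = 0.4525
d₁ = [ln(239/236) + (0.044 − 0.006 + 0.32²/2)·2] / 0.4525 = [0.0126 + 0.1784] / 0.4525 = 0.4221 ≈ 0.42
d₂ = d₁ − σ√T = 0.4221 − 0.4525 = -0.0304 ≈ -0.03
e^(−qT) = e^(−0.006·2) = 0.9881;  e^(−rT) = e^(−0.044·2) = 0.9158
P = 236·0.9158·N(0.03) − 239·0.9881·N(-0.42) = 236·0.9158·0.5120 − 239·0.9881·0.3372 = 110.6579 − 79.6318 = 31.0262

€31.03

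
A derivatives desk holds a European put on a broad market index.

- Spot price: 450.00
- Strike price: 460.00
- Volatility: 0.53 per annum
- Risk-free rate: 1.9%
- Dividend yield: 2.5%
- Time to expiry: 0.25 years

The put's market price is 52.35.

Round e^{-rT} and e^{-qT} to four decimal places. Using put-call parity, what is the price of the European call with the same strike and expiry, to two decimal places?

e^(−qT) = e^(−0.025·0.25) = 0.9938;  e^(−rT) = e^(−0.019·0.25) = 0.9953
Put-call parity: C − P = S·e^(−qT) − K·e^(−rT) = 450·0.9938 − 460·0.9953 = 447.2100 − 457.8380 = -10.6280
C = P + (C − P) = 52.35 + (-10.6280) = 41.7220

41.72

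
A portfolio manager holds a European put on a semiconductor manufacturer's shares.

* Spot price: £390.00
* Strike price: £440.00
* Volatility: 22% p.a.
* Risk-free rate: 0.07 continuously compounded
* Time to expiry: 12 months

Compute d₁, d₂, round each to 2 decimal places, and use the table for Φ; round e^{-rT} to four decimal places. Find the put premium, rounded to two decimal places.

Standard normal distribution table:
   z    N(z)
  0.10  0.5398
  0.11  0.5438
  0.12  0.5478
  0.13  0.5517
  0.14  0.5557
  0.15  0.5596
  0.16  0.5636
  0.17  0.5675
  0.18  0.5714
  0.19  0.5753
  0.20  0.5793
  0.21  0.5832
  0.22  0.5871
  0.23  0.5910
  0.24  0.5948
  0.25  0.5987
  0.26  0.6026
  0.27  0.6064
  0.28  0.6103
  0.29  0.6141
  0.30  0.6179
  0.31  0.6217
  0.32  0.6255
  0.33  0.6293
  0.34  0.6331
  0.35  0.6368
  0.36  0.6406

£46.09

σ√T = 0.22 × 1.0000 = 0.2200
d₁ = [ln(390/440) + (0.07 + 0.22²/2)·1] / 0.2200 = [-0.1206 + 0.0942] / 0.2200 = -0.1201 ⇒ -0.12
d₂ = d₁ − σ√T = -0.1201 − 0.2200 = -0.3401 ⇒ -0.34
exp(−rT) = exp(−0.07·1) = 0.9324
N(−d₂) = N(0.34) = 0.6331;  N(−d₁) = N(0.12) = 0.5478
P = 440·0.9324·0.6331 − 390·0.5478 = 259.7331 − 213.6420 = 46.0911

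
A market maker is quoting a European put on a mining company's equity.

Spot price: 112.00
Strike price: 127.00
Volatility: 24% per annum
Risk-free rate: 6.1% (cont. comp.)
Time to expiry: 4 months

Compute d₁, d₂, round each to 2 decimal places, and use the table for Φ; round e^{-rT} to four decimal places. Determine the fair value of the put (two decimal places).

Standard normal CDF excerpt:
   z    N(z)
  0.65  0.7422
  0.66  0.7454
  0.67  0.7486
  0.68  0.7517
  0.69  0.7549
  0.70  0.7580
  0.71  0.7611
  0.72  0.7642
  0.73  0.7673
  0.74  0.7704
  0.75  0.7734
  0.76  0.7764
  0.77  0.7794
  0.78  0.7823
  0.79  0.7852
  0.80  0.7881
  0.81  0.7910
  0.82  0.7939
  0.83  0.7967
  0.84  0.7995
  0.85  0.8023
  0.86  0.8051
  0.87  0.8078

14.60

T = 0.3333;  σ√T = 0.1386
ln(S/K) + (r + σ²/2)T = ln(112/127) + (0.061 + 0.24²/2)·0.3333 = -0.1257 + 0.0299 = -0.0958
d₁ = -0.0958 / 0.1386 = -0.6911 which rounds to -0.69
d₂ = d₁ − σ√T = -0.6911 − 0.1386 = -0.8296 which rounds to -0.83
e^(−rT) = e^(−0.061·0.3333) = 0.9799
P = 127·0.9799·N(0.83) − 112·N(0.69) = 127·0.9799·0.7967 − 112·0.7549 = 99.1472 − 84.5488 = 14.5984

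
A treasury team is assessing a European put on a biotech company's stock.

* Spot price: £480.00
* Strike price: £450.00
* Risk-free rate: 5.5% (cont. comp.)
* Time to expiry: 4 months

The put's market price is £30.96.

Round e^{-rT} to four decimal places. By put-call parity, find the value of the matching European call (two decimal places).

£69.15

exp(−rT) = exp(−0.055·0.3333) = 0.9818
Put-call parity: C − P = S − K·e^(−rT) = 480 − 450·0.9818 = 480 − 441.8100 = 38.1900
C = P + (C − P) = 30.96 + (38.1900) = 69.1500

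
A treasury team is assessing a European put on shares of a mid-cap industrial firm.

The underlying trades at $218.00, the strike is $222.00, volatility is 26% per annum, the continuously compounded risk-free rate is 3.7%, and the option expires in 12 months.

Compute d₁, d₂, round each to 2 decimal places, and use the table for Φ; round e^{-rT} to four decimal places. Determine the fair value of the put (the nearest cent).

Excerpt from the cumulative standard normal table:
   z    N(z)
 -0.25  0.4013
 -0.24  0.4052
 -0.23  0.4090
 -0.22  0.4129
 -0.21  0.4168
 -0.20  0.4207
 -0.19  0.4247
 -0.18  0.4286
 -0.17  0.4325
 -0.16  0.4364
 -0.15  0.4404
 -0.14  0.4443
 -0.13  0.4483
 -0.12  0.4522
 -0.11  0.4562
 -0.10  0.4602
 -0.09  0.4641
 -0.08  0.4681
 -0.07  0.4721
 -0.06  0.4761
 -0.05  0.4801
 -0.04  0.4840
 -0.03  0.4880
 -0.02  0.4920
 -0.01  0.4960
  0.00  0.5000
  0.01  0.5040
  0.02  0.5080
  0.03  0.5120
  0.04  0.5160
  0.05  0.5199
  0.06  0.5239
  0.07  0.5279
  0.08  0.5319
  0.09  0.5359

$20.37

T = 1;  σ√T = 0.2600
ln(S/K) + (r + σ²/2)T = ln(218/222) + (0.037 + 0.26²/2)·1 = -0.0182 + 0.0708 = 0.0526
d₁ = 0.0526 / 0.2600 = 0.2024 which rounds to 0.20
d₂ = d₁ − σ√T = 0.2024 − 0.2600 = -0.0576 which rounds to -0.06
exp(−rT) = exp(−0.037·1) = 0.9637
N(−d₂) = N(0.06) = 0.5239;  N(−d₁) = N(-0.20) = 0.4207
P = 222·0.9637·0.5239 − 218·0.4207 = 112.0839 − 91.7126 = 20.3713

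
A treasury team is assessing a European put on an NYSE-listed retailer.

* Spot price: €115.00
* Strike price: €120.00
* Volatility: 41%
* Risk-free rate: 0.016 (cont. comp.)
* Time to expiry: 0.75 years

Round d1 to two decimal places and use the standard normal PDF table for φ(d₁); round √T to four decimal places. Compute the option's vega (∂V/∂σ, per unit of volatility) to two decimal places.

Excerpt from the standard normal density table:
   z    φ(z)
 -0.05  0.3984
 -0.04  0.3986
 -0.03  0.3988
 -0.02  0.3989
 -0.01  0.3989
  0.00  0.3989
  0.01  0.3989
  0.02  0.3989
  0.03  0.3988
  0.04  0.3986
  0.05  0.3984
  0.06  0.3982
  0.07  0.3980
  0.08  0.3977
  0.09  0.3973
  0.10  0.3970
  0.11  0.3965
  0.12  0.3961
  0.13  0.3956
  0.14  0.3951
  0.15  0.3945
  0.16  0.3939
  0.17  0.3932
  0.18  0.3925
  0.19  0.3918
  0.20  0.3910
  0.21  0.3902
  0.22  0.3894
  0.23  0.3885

T = 0.75;  σ√T = 0.3551
d₁ = [ln(115/120) + (0.016 + 0.41²/2)·0.75] / 0.3551 = [-0.0426 + 0.0750] / 0.3551 = 0.0915 ≈ 0.09
√T = √0.75 = 0.8660
φ(d₁) = φ(0.09) = 0.3973
vega = S·φ(d₁)·√T = 115·0.3973·0.8660 = 39.5671

39.57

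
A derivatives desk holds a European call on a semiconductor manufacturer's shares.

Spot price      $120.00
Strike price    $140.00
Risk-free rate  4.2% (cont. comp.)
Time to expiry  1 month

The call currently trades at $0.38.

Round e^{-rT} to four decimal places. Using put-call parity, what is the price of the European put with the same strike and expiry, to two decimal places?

$19.89

exp(−rT) = exp(−0.042·0.08333) = 0.9965
Put-call parity: C − P = S − K·e^(−rT) = 120 − 140·0.9965 = 120 − 139.5100 = -19.5100
P = C − (C − P) = 0.38 − (-19.5100) = 19.8900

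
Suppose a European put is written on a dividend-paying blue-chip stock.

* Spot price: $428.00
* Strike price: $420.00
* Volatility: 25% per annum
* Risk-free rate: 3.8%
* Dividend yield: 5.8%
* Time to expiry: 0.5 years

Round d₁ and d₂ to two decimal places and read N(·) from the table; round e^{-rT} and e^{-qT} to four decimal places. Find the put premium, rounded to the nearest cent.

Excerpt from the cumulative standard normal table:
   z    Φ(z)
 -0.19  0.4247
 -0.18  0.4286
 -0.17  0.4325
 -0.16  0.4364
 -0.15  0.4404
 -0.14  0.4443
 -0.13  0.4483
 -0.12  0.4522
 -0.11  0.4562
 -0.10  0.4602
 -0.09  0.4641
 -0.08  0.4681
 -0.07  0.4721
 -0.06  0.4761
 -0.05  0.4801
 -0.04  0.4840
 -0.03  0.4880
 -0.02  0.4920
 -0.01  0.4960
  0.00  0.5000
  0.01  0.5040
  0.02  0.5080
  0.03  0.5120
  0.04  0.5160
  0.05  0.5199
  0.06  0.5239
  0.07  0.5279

T = 0.5;  σ√T = 0.1768
d₁ = [ln(428/420) + (0.038 − 0.058 + 0.25²/2)·0.5] / 0.1768 = [0.0189 + 0.0056] / 0.1768 = 0.1386 ⇒ 0.14
d₂ = d₁ − σ√T = 0.1386 − 0.1768 = -0.0382 ⇒ -0.04
e^(−qT) = e^(−0.058·0.5) = 0.9714;  e^(−rT) = e^(−0.038·0.5) = 0.9812
N(−d₂) = N(0.04) = 0.5160;  N(−d₁) = N(-0.14) = 0.4443
P = 420·0.9812·0.5160 − 428·0.9714·0.4443 = 212.6457 − 184.7218 = 27.9239

$27.92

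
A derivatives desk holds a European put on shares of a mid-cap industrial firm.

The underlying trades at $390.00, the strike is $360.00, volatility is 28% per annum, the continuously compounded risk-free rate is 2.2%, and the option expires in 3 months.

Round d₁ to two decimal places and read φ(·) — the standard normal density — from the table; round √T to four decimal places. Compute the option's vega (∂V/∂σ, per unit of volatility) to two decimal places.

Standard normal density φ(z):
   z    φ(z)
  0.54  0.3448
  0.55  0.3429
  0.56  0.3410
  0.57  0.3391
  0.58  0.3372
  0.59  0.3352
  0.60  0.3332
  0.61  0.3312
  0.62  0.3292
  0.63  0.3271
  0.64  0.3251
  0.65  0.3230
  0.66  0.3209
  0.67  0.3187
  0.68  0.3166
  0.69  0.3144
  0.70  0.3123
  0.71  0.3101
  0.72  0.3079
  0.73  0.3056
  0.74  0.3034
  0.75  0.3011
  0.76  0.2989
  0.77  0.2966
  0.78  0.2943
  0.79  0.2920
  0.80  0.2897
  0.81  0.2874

61.74

σ√T = 0.28 × 0.5000 = 0.1400
d₁ = [ln(390/360) + (0.022 + 0.28²/2)·0.25] / 0.1400 = [0.0800 + 0.0153] / 0.1400 = 0.6810 ≈ 0.68
√T = √0.25 = 0.5000
φ(d₁) = φ(0.68) = 0.3166
vega = S·φ(d₁)·√T = 390·0.3166·0.5000 = 61.7370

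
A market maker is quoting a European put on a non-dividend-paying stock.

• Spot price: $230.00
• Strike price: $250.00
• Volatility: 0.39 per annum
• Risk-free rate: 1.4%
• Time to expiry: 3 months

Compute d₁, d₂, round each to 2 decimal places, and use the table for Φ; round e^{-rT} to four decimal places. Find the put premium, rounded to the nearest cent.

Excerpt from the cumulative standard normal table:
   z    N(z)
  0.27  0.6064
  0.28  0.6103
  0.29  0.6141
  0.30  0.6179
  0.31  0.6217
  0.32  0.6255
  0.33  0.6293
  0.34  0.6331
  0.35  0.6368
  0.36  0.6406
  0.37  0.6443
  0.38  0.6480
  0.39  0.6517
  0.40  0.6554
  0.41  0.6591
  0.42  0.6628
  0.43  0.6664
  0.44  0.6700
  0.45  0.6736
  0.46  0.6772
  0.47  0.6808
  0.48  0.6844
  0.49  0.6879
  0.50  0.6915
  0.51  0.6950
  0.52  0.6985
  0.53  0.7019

$30.15

σ√T = 0.39·√0.25 = 0.1950
d₁ = [ln(230/250) + (0.014 + 0.39²/2)·0.25] / 0.1950 = [-0.0834 + 0.0225] / 0.1950 = -0.3121 → -0.31
d₂ = d₁ − σ√T = -0.3121 − 0.1950 = -0.5071 → -0.51
e^(−rT) = e^(−0.014·0.25) = 0.9965
P = 250·0.9965·N(0.51) − 230·N(0.31) = 250·0.9965·0.6950 − 230·0.6217 = 173.1419 − 142.9910 = 30.1509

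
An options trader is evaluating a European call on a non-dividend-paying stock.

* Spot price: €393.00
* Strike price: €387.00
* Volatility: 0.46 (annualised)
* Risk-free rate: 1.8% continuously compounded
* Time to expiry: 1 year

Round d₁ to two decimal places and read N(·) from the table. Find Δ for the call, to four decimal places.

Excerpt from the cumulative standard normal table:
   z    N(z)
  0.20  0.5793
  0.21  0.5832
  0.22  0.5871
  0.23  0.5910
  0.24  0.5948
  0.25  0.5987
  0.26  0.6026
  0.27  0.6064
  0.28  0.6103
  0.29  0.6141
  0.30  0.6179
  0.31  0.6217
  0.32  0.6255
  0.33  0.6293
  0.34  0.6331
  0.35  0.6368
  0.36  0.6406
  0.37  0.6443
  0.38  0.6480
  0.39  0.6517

σ√T = 0.46·√1 = 0.4600
d₁ = [ln(393/387) + (0.018 + ½·0.46²)·1] / (σ√T) = (0.0154 + 0.1238) / 0.4600 = 0.3026 ⇒ 0.30
N(d₁) = N(0.30) = 0.6179
Δ_call = N(d₁) = 0.6179

0.6179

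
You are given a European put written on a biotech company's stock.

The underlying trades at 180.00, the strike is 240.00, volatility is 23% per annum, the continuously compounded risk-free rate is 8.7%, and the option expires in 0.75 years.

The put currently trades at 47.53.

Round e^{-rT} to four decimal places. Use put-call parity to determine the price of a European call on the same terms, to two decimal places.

e^(−rT) = e^(−0.087·0.75) = 0.9368
Put-call parity: C − P = S − K·e^(−rT) = 180 − 240·0.9368 = 180 − 224.8320 = -44.8320
C = P + (C − P) = 47.53 + (-44.8320) = 2.6980

2.70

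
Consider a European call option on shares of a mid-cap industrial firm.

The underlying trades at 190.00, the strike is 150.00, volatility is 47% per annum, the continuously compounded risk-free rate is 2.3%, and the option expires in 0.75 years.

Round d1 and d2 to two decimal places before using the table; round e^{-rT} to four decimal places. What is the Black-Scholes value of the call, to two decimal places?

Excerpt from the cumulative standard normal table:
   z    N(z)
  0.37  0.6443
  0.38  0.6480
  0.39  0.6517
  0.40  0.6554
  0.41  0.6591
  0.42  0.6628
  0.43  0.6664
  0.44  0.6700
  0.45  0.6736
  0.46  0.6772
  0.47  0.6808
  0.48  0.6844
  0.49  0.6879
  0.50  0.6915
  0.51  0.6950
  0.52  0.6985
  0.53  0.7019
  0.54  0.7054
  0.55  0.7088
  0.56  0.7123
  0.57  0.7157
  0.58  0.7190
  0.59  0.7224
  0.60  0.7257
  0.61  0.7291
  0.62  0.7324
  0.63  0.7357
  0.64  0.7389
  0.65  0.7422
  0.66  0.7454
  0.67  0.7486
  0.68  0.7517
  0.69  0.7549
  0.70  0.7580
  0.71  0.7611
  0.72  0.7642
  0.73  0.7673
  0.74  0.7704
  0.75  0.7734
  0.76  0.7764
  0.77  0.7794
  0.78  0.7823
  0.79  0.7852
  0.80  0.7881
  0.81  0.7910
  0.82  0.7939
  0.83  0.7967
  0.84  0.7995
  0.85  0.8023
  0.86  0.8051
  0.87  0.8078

53.65

σ√T = 0.47·√0.75 = 0.4070
d₁ = [ln(190/150) + (0.023 + ½·0.47²)·0.75] / (σ√T) = (0.2364 + 0.1001) / 0.4070 = 0.8267 → 0.83
d₂ = 0.8267 − 0.4070 = 0.4196 → 0.42
exp(−rT) = exp(−0.023·0.75) = 0.9829
N(d₁) = N(0.83) = 0.7967;  N(d₂) = N(0.42) = 0.6628
C = 190·0.7967 − 150·0.9829·0.6628 = 151.3730 − 97.7199 = 53.6531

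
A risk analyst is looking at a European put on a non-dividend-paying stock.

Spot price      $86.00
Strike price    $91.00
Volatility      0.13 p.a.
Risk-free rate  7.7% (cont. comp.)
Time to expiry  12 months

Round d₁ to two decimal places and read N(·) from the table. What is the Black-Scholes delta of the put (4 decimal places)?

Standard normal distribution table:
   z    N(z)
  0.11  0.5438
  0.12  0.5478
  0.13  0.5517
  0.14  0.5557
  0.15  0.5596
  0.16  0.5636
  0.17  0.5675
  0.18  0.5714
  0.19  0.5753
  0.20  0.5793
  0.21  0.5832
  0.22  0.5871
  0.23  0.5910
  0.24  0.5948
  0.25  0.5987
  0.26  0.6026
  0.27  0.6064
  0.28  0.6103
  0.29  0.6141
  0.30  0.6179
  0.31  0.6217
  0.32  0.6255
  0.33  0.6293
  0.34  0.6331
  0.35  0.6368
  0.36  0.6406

σ√T = 0.13 × 1.0000 = 0.1300
d₁ = [ln(86/91) + (0.077 + 0.13²/2)·1] / 0.1300 = [-0.0565 + 0.0854] / 0.1300 = 0.2226 ⇒ 0.22
N(d₁) = N(0.22) = 0.5871
Δ_put = N(d₁) − 1 = 0.5871 − 1 = -0.4129

-0.4129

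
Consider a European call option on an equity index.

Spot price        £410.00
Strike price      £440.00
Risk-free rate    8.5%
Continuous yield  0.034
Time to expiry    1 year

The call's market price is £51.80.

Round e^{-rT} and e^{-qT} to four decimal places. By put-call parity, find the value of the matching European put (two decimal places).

£59.63

e^(−qT) = e^(−0.034·1) = 0.9666;  e^(−rT) = e^(−0.085·1) = 0.9185
Put-call parity: C − P = S·e^(−qT) − K·e^(−rT) = 410·0.9666 − 440·0.9185 = 396.3060 − 404.1400 = -7.8340
P = C − (C − P) = 51.80 − (-7.8340) = 59.6340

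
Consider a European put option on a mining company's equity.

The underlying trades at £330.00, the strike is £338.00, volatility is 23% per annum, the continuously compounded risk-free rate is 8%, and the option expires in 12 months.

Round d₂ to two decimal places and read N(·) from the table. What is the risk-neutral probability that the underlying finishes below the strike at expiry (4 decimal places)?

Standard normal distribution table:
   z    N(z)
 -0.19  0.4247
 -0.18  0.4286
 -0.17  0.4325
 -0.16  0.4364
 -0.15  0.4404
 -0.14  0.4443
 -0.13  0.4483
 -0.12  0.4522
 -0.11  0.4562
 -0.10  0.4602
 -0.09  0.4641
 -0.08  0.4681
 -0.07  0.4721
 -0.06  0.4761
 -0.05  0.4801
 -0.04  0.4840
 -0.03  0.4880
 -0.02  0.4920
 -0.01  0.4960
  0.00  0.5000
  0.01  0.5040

T = 1;  σ√T = 0.2300
d₁ = [ln(330/338) + (0.08 + ½·0.23²)·1] / (σ√T) = (-0.0240 + 0.1065) / 0.2300 = 0.3587 → 0.36
d₂ = 0.3587 − 0.2300 = 0.1287 → 0.13
Pr(exercise) under Q = N(−d₂) = N(-0.13) = 0.4483

0.4483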